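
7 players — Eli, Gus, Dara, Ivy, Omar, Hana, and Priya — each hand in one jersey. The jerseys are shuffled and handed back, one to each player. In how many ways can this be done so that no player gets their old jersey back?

This is the derangement count D_7: permutations of 7 items with no fixed point.
By inclusion–exclusion this is Σ_{j=0}^{7} (−1)^j C(7,j)·(7−j)!.
Computing: 5040 − 5040 + 2520 − 840 + 210 − 42 + 7 − 1 = 1854.

1854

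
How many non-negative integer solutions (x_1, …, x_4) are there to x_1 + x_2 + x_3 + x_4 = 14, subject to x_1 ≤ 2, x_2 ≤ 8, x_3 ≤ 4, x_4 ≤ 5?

Without the upper bounds there are C(17,3) = 680 ways to split 14 among 4 variables.
Subtract solutions that violate a single cap (substitute x_i' = x_i − (cap_i+1)): x_1 ≥ 3 gives C(14,3) = 364; x_2 ≥ 9 gives C(8,3) = 56; x_3 ≥ 5 gives C(12,3) = 220; x_4 ≥ 6 gives C(11,3) = 165. Together 805.
Add back pairs where two caps are both exceeded: 10 + 84 + 56 + 1 + 0 + 20 = 171.
Subtract triples: 0 + 0 + 1 + 0 = 1.
By inclusion–exclusion the count is 680 − 805 + 171 − 1 = 45.

45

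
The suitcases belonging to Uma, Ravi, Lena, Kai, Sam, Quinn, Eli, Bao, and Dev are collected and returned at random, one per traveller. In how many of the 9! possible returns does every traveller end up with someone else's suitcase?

Let Aᵢ be the assignments in which traveller i gets their own suitcase. We want the size of the complement of A₁∪…∪A_9.
By inclusion–exclusion this is Σ_{j=0}^{9} (−1)^j C(9,j)·(9−j)!.
Computing: 362880 − 362880 + 181440 − 60480 + 15120 − 3024 + 504 − 72 + 9 − 1 = 133496.

133496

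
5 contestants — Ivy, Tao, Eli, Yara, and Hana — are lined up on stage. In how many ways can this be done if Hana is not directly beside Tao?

72

There are 5! = 120 arrangements in all. If Hana and Tao are adjacent, merging them into one block gives 2·(4)! = 48 arrangements.
Complementary counting: 120 − 48 = 72.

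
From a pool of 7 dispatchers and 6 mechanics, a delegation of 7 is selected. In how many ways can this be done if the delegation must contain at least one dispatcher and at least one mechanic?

1715

Unrestricted: C(13,7) = 1716 ways to pick any 7 of the 13.
Selections missing a whole group: no dispatchers → C(6,7) = 0; no mechanics → C(7,7) = 1.
Both groups omitted at once is impossible, so 1716 − 1 = 1715.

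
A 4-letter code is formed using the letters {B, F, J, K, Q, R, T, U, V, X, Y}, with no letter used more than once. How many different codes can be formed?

7920

With no repetition, fill the 4 letters in order: 11 choices, then 10, down to 8.
That product is 11 × 10 × 9 × 8 = 7920.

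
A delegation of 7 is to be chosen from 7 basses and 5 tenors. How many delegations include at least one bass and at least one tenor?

791

With no constraint there are C(12,7) = 792 possible selections.
Selections missing a whole group: no basses → C(5,7) = 0; no tenors → C(7,7) = 1.
Both groups omitted at once is impossible, so 792 − 1 = 791.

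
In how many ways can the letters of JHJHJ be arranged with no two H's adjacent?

There are 5!/(3!·2!) = 10 arrangements of JHJHJ in total.
Arrangements with the H's together: treat HH as one letter, giving (4)!/(3!) = 4.
Hence 10 − 4 = 6.

6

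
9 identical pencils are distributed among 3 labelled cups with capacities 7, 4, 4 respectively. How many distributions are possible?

22

Ignoring the caps, the number of non-negative solutions to x_1+…+x_3 = 9 is C(11,2) = 55.
Subtract solutions that violate a single cap (substitute x_i' = x_i − (cap_i+1)): x_1 ≥ 8 gives C(3,2) = 3; x_2 ≥ 5 gives C(6,2) = 15; x_3 ≥ 5 gives C(6,2) = 15. Together 33.
No two caps can be exceeded simultaneously, so the pair terms are all 0.
By inclusion–exclusion the count is 55 − 33 + 0 = 22.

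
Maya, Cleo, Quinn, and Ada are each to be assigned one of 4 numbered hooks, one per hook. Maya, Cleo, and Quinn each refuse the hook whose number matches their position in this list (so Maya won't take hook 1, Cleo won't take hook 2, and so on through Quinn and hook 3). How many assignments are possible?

Let Aᵢ (for i ∈ {1, 2, 3}) be the placements that put person i in their forbidden hook. Any j of these fix j positions, leaving (4−j)! ways to fill the rest, and there are C(3,j) ways to pick which j.
By inclusion–exclusion, the number of valid placements is Σ_{j=0}^{3} (−1)^j C(3,j)·(4−j)!.
Computing: 24 − 18 + 6 − 1 = 11.

11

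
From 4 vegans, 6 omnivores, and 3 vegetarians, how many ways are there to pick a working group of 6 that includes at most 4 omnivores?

1673

Split by how many omnivores are chosen (0 through 4).
Sum: C(6,0)·C(7,6) + C(6,1)·C(7,5) + C(6,2)·C(7,4) + C(6,3)·C(7,3) + C(6,4)·C(7,2) = 7 + 126 + 525 + 700 + 315 = 1673.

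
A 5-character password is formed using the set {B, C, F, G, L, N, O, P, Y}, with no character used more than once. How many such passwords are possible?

With no repetition, fill the 5 characters in order: 9 choices, then 8, down to 5.
9 × 8 × 7 × 6 × 5 = 15120.

15120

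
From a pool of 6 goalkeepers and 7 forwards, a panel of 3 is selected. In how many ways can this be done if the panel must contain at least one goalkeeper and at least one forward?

231

Total 3-person selections from all 13: C(13,3) = 286.
Subtract selections that omit an entire group: no goalkeepers → C(7,3) = 35; no forwards → C(6,3) = 20.
Both groups omitted at once is impossible, so 286 − 55 = 231.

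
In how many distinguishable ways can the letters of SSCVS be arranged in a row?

SSCVS has 5 letters with S appearing 3 times.
Dividing 5! = 120 by 3! = 6 for the repeated letters gives 20.

20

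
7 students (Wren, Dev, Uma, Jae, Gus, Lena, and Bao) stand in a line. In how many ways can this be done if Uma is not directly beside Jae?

3600

Of the 7! = 5040 arrangements, those with Uma and Jae adjacent number 2 × 6! = 1440 (treat the pair as a block with 2 internal orders).
Complementary counting: 5040 − 1440 = 3600.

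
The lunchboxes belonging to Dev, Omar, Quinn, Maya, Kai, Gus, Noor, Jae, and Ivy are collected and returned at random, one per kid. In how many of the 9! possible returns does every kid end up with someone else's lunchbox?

133496

This is the derangement count D_9: permutations of 9 items with no fixed point.
By inclusion–exclusion this is Σ_{j=0}^{9} (−1)^j C(9,j)·(9−j)!.
Computing: 362880 − 362880 + 181440 − 60480 + 15120 − 3024 + 504 − 72 + 9 − 1 = 133496.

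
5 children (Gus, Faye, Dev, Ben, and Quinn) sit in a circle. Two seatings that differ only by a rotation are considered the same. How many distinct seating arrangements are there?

24

Fix one person's seat to break rotational symmetry; the remaining 4 people can be arranged in (4)! = 24 ways.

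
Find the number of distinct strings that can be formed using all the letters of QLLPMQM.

630

QLLPMQM has 7 letters with L appearing twice, M appearing twice, and Q appearing twice.
The number of distinct arrangements is 7!/(2!·2!·2!) = 5040/8 = 630.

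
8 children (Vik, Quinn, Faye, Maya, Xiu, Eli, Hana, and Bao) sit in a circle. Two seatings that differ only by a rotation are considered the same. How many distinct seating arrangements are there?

Around a circle, 8 distinct people have 8!/8 = (7)! = 5040 rotationally distinct seatings.

5040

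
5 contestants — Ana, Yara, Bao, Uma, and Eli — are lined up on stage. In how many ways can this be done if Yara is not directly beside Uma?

72

Of the 5! = 120 arrangements, those with Yara and Uma adjacent number 2 × 4! = 48 (treat the pair as a block with 2 internal orders).
So 120 − 48 = 72 arrangements keep them apart.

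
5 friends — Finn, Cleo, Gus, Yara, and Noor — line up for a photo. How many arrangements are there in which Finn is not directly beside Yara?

Of the 5! = 120 arrangements, those with Finn and Yara adjacent number 2 × 4! = 48 (treat the pair as a block with 2 internal orders).
Complementary counting: 120 − 48 = 72.

72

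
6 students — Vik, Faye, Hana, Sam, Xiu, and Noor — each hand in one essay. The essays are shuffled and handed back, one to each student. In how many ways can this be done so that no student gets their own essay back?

265

Let Aᵢ be the assignments in which student i gets their own essay. We want the size of the complement of A₁∪…∪A_6.
By inclusion–exclusion this is Σ_{j=0}^{6} (−1)^j C(6,j)·(6−j)!.
Computing: 720 − 720 + 360 − 120 + 30 − 6 + 1 = 265.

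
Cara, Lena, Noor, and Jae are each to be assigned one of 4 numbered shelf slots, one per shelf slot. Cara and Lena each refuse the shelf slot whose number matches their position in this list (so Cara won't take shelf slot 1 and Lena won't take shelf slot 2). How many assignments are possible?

Let Aᵢ (for i ∈ {1, 2}) be the placements that put person i in their forbidden shelf slot. Any j of these fix j positions, leaving (4−j)! ways to fill the rest, and there are C(2,j) ways to pick which j.
By inclusion–exclusion, the number of valid placements is Σ_{j=0}^{2} (−1)^j C(2,j)·(4−j)!.
Computing: 24 − 12 + 2 = 14.

14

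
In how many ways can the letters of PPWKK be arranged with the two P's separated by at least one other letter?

18

There are 5!/(2!·2!) = 30 arrangements of PPWKK in total.
If the two P's are adjacent, glue them into one block, leaving 4 items to arrange: (4)!/(2!) = 12 ways.
Subtracting, 30 − 12 = 18 arrangements keep the P's apart.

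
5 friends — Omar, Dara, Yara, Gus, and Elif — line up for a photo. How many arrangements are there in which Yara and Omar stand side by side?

48

Glue Yara and Omar into one block (2 internal orders), leaving 4 units to arrange in a row.
That gives 2 × 4! = 2 × 24 = 48.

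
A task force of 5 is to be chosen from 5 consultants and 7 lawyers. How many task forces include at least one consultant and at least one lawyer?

770

With no constraint there are C(12,5) = 792 possible selections.
Selections missing a whole group: no consultants → C(7,5) = 21; no lawyers → C(5,5) = 1.
Both groups omitted at once is impossible, so 792 − 22 = 770.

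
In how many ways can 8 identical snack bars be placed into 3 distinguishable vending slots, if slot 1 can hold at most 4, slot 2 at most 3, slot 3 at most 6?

Ignoring the caps, the number of non-negative solutions to x_1+…+x_3 = 8 is C(10,2) = 45.
Subtract solutions that violate a single cap (substitute x_i' = x_i − (cap_i+1)): x_1 ≥ 5 gives C(5,2) = 10; x_2 ≥ 4 gives C(6,2) = 15; x_3 ≥ 7 gives C(3,2) = 3. Together 28.
No two caps can be exceeded simultaneously, so the pair terms are all 0.
By inclusion–exclusion the count is 45 − 28 + 0 = 17.

17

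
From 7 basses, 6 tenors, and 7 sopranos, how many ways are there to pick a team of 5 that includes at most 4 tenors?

Split by how many tenors are chosen (0 through 4).
Sum: C(6,0)·C(14,5) + C(6,1)·C(14,4) + C(6,2)·C(14,3) + C(6,3)·C(14,2) + C(6,4)·C(14,1) = 2002 + 6006 + 5460 + 1820 + 210 = 15498.

15498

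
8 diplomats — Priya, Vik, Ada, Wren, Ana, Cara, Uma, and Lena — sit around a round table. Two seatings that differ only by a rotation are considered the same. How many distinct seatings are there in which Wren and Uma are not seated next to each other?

Without the restriction there are (7)! = 5040 seatings.
Those with Wren next to Uma: fuse the pair into one unit and seat 7 units around a circle — 2·(6)! = 1440.
Subtracting, 5040 − 1440 = 3600.

3600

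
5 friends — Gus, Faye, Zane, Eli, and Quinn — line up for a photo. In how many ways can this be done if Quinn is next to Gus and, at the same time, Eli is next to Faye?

Treat {Quinn,Gus} as one block (2 orders) and {Eli,Faye} as another (2 orders).
That leaves 3 units to arrange: 2 × 2 × 3! = 4 × 6 = 24.

24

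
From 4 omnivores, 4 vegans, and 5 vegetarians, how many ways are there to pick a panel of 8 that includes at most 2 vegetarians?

321

Split by how many vegetarians are chosen (0 through 2).
Sum: C(5,0)·C(8,8) + C(5,1)·C(8,7) + C(5,2)·C(8,6) = 1 + 40 + 280 = 321.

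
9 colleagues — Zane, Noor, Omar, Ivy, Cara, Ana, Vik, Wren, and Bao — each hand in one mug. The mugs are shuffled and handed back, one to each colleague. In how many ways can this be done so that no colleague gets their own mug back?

This is the derangement count D_9: permutations of 9 items with no fixed point.
By inclusion–exclusion this is Σ_{j=0}^{9} (−1)^j C(9,j)·(9−j)!.
Computing: 362880 − 362880 + 181440 − 60480 + 15120 − 3024 + 504 − 72 + 9 − 1 = 133496.

133496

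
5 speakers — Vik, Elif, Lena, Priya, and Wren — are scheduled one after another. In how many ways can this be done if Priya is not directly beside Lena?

72

Of the 5! = 120 arrangements, those with Priya and Lena adjacent number 2 × 4! = 48 (treat the pair as a block with 2 internal orders).
Complementary counting: 120 − 48 = 72.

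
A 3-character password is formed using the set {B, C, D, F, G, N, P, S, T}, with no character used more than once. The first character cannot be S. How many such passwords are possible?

448

The first character has 9−1 = 8 choices (anything except S).
The remaining 2 characters are filled from the other 8 symbols without repetition: 8 × 7 = 56.
Total: 8 × 56 = 448.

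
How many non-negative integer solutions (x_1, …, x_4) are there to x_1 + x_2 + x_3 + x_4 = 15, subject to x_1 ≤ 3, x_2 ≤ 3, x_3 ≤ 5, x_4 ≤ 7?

Ignoring the caps, the number of non-negative solutions to x_1+…+x_4 = 15 is C(18,3) = 816.
Subtract solutions that violate a single cap (substitute x_i' = x_i − (cap_i+1)): x_1 ≥ 4 gives C(14,3) = 364; x_2 ≥ 4 gives C(14,3) = 364; x_3 ≥ 6 gives C(12,3) = 220; x_4 ≥ 8 gives C(10,3) = 120. Together 1068.
Add back pairs where two caps are both exceeded: 120 + 56 + 20 + 56 + 20 + 4 = 276.
Subtract triples: 4 + 0 + 0 + 0 = 4.
By inclusion–exclusion the count is 816 − 1068 + 276 − 4 = 20.

20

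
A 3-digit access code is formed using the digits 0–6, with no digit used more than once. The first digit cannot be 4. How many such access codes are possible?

The first digit has 7−1 = 6 choices (anything except 4).
The remaining 2 digits are filled from the other 6 symbols without repetition: 6 × 5 = 30.
Total: 6 × 30 = 180.

180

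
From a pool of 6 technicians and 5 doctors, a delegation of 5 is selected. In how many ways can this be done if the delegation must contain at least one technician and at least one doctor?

455

Total 5-person selections from all 11: C(11,5) = 462.
Selections missing a whole group: no technicians → C(5,5) = 1; no doctors → C(6,5) = 6.
Both groups omitted at once is impossible, so 462 − 7 = 455.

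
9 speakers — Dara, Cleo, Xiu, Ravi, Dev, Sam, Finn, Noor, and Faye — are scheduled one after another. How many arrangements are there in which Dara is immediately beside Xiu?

80640

Treat {Dara, Xiu} as a single unit. There are 8 units to order, and the pair itself can be ordered 2 ways.
So the count is 2·(8)! = 80640.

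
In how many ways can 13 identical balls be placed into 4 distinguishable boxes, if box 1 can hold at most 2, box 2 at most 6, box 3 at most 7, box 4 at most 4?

Without the upper bounds there are C(16,3) = 560 ways to split 13 among 4 boxes.
Subtract solutions that violate a single cap (substitute x_i' = x_i − (cap_i+1)): x_1 ≥ 3 gives C(13,3) = 286; x_2 ≥ 7 gives C(9,3) = 84; x_3 ≥ 8 gives C(8,3) = 56; x_4 ≥ 5 gives C(11,3) = 165. Together 591.
Add back pairs where two caps are both exceeded: 20 + 10 + 56 + 0 + 4 + 1 = 91.
By inclusion–exclusion the count is 560 − 591 + 91 = 60.

60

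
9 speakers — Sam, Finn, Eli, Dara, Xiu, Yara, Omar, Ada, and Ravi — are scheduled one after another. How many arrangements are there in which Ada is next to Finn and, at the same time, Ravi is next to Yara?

20160

Treat {Ada,Finn} as one block (2 orders) and {Ravi,Yara} as another (2 orders).
That leaves 7 units to arrange: 2 × 2 × 7! = 4 × 5040 = 20160.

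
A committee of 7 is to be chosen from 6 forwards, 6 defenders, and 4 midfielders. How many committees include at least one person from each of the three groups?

Unrestricted: C(16,7) = 11440 ways to pick any 7 of the 16.
Selections missing a whole group: no forwards → C(10,7) = 120; no defenders → C(10,7) = 120; no midfielders → C(12,7) = 792.
Add back selections omitting two groups (i.e. drawn from a single group): C(6,7) + C(6,7) + C(4,7) = 0.
By inclusion–exclusion: 11440 − 1032 + 0 = 10408.

10408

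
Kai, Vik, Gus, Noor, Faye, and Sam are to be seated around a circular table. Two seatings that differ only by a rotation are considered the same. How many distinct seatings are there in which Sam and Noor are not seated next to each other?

72

Without the restriction there are (5)! = 120 seatings.
Those with Sam next to Noor: fuse the pair into one unit and seat 5 units around a circle — 2·(4)! = 48.
Subtracting, 120 − 48 = 72.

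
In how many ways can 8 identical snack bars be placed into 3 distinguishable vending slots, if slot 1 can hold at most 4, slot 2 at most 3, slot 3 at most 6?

17

Without the upper bounds there are C(10,2) = 45 ways to split 8 among 3 vending slots.
Subtract solutions that violate a single cap (substitute x_i' = x_i − (cap_i+1)): x_1 ≥ 5 gives C(5,2) = 10; x_2 ≥ 4 gives C(6,2) = 15; x_3 ≥ 7 gives C(3,2) = 3. Together 28.
No two caps can be exceeded simultaneously, so the pair terms are all 0.
By inclusion–exclusion the count is 45 − 28 + 0 = 17.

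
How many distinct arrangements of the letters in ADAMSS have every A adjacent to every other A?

60

Treat the 2 copies of A as a single block. The multiset to arrange is then {AA, D, M, S, S}, 5 items in all.
That gives (5)!/(2!) = 60 arrangements.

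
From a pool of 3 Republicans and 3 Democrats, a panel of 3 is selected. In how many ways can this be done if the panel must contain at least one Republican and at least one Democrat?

Unrestricted: C(6,3) = 20 ways to pick any 3 of the 6.
Subtract selections that omit an entire group: no Republicans → C(3,3) = 1; no Democrats → C(3,3) = 1.
Both groups omitted at once is impossible, so 20 − 2 = 18.

18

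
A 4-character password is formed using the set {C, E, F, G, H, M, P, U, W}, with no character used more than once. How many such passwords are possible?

Choose and order 4 of the 9 symbols: the first character has 9 options, the next 8, then 7, 6.
9 × 8 × 7 × 6 = 3024.

3024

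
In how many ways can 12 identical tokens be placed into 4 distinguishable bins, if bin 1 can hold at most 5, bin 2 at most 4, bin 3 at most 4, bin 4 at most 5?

Ignoring the caps, the number of non-negative solutions to x_1+…+x_4 = 12 is C(15,3) = 455.
Subtract solutions that violate a single cap (substitute x_i' = x_i − (cap_i+1)): x_1 ≥ 6 gives C(9,3) = 84; x_2 ≥ 5 gives C(10,3) = 120; x_3 ≥ 5 gives C(10,3) = 120; x_4 ≥ 6 gives C(9,3) = 84. Together 408.
Add back pairs where two caps are both exceeded: 4 + 4 + 1 + 10 + 4 + 4 = 27.
By inclusion–exclusion the count is 455 − 408 + 27 = 74.

74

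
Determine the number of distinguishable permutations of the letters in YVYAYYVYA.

The 9 letters of YVYAYYVYA have repeats: A appearing twice, V appearing twice, and Y appearing 5 times.
Dividing 9! = 362880 by 5!·2!·2! = 480 for the repeated letters gives 756.

756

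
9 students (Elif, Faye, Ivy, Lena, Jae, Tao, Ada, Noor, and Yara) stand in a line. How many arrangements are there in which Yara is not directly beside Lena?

Of the 9! = 362880 arrangements, those with Yara and Lena adjacent number 2 × 8! = 80640 (treat the pair as a block with 2 internal orders).
Complementary counting: 362880 − 80640 = 282240.

282240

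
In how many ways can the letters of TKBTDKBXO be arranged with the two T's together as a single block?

10080

Treat the 2 copies of T as a single block. The multiset to arrange is then {TT, B, B, D, K, K, O, X}, 8 items in all.
That gives (8)!/(2!·2!) = 10080 arrangements.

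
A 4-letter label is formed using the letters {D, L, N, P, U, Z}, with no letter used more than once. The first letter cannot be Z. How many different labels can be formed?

The first letter has 6−1 = 5 choices (anything except Z).
The remaining 3 letters are filled from the other 5 symbols without repetition: 5 × 4 × 3 = 60.
Total: 5 × 60 = 300.

300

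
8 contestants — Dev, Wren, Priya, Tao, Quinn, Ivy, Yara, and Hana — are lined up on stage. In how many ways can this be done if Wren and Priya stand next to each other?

10080

Treat {Wren, Priya} as a single unit. There are 7 units to order, and the pair itself can be ordered 2 ways.
That gives 2 × 7! = 2 × 5040 = 10080.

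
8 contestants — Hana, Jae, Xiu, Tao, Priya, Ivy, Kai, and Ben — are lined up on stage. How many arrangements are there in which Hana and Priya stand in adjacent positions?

Glue Hana and Priya into one block (2 internal orders), leaving 7 units to arrange in a row.
That gives 2 × 7! = 2 × 5040 = 10080.

10080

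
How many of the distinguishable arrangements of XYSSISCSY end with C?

Fix C in the last position and arrange the remaining 8 letters.
Those 8 letters have S appearing 4 times and Y appearing twice, giving (8)!/(4!·2!) = 840.

840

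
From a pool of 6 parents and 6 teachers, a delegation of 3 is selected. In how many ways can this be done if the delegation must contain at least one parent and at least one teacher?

Total 3-person selections from all 12: C(12,3) = 220.
Subtract selections that omit an entire group: no parents → C(6,3) = 20; no teachers → C(6,3) = 20.
Both groups omitted at once is impossible, so 220 − 40 = 180.

180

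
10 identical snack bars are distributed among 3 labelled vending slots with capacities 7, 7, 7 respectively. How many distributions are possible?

48

By stars and bars, unrestricted non-negative solutions to x_1+…+x_3 = 10 number C(10+2,2) = 66.
Subtract solutions that violate a single cap (substitute x_i' = x_i − (cap_i+1)): x_1 ≥ 8 gives C(4,2) = 6; x_2 ≥ 8 gives C(4,2) = 6; x_3 ≥ 8 gives C(4,2) = 6. Together 18.
No two caps can be exceeded simultaneously, so the pair terms are all 0.
By inclusion–exclusion the count is 66 − 18 + 0 = 48.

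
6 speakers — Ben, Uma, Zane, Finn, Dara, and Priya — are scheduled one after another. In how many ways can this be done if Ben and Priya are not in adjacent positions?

Of the 6! = 720 arrangements, those with Ben and Priya adjacent number 2 × 5! = 240 (treat the pair as a block with 2 internal orders).
Complementary counting: 720 − 240 = 480.

480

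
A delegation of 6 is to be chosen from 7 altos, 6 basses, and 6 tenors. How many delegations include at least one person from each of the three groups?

With no constraint there are C(19,6) = 27132 possible selections.
Subtract selections that omit an entire group: no altos → C(12,6) = 924; no basses → C(13,6) = 1716; no tenors → C(13,6) = 1716.
Add back selections omitting two groups (i.e. drawn from a single group): C(7,6) + C(6,6) + C(6,6) = 9.
By inclusion–exclusion: 27132 − 4356 + 9 = 22785.

22785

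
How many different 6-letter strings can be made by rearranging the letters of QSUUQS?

90

Letter multiplicities in QSUUQS: Q×2, S×2, U×2.
Dividing 6! = 720 by 2!·2!·2! = 8 for the repeated letters gives 90.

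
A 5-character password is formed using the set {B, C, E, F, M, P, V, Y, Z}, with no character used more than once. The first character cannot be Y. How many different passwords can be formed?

The first character has 9−1 = 8 choices (anything except Y).
The remaining 4 characters are filled from the other 8 symbols without repetition: 8 × 7 × 6 × 5 = 1680.
Total: 8 × 1680 = 13440.

13440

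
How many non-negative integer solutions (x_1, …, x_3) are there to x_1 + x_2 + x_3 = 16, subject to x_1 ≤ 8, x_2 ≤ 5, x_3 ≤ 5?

6

Without the upper bounds there are C(18,2) = 153 ways to split 16 among 3 variables.
Subtract solutions that violate a single cap (substitute x_i' = x_i − (cap_i+1)): x_1 ≥ 9 gives C(9,2) = 36; x_2 ≥ 6 gives C(12,2) = 66; x_3 ≥ 6 gives C(12,2) = 66. Together 168.
Add back pairs where two caps are both exceeded: 3 + 3 + 15 = 21.
By inclusion–exclusion the count is 153 − 168 + 21 = 6.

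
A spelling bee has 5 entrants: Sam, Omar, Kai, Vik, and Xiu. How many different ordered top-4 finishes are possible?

120

This is an ordered selection of 4 from 5: P(5,4).
That gives 5 × 4 × 3 × 2 = 120.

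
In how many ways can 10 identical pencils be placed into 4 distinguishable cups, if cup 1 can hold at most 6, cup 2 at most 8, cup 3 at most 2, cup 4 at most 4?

Without the upper bounds there are C(13,3) = 286 ways to split 10 among 4 cups.
Subtract solutions that violate a single cap (substitute x_i' = x_i − (cap_i+1)): x_1 ≥ 7 gives C(6,3) = 20; x_2 ≥ 9 gives C(4,3) = 4; x_3 ≥ 3 gives C(10,3) = 120; x_4 ≥ 5 gives C(8,3) = 56. Together 200.
Add back pairs where two caps are both exceeded: 0 + 1 + 0 + 0 + 0 + 10 = 11.
By inclusion–exclusion the count is 286 − 200 + 11 = 97.

97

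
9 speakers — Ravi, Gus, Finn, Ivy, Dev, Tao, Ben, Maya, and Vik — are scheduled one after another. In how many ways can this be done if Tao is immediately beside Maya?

Treat {Tao, Maya} as a single unit. There are 8 units to order, and the pair itself can be ordered 2 ways.
So the count is 2·(8)! = 80640.

80640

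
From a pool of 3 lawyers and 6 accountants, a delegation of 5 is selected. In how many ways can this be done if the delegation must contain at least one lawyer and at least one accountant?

120

With no constraint there are C(9,5) = 126 possible selections.
Selections missing a whole group: no lawyers → C(6,5) = 6; no accountants → C(3,5) = 0.
Both groups omitted at once is impossible, so 126 − 6 = 120.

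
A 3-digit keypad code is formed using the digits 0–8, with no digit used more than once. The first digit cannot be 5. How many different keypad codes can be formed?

The first digit has 9−1 = 8 choices (anything except 5).
The remaining 2 digits are filled from the other 8 symbols without repetition: 8 × 7 = 56.
Total: 8 × 56 = 448.

448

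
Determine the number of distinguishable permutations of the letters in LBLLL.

LBLLL has 5 letters with L appearing 4 times.
Dividing 5! = 120 by 4! = 24 for the repeated letters gives 5.

5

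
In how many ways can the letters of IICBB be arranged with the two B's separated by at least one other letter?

Total arrangements of IICBB: 5!/(2!·2!) = 30.
If the two B's are adjacent, glue them into one block, leaving 4 items to arrange: (4)!/(2!) = 12 ways.
Hence 30 − 12 = 18.

18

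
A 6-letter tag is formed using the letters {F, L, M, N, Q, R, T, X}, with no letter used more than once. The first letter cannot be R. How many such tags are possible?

The first letter has 8−1 = 7 choices (anything except R).
The remaining 5 letters are filled from the other 7 symbols without repetition: 7 × 6 × 5 × 4 × 3 = 2520.
Total: 7 × 2520 = 17640.

17640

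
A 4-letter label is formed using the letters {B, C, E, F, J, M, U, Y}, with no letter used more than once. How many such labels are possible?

1680

With no repetition, fill the 4 letters in order: 8 choices, then 7, down to 5.
That product is 8 × 7 × 6 × 5 = 1680.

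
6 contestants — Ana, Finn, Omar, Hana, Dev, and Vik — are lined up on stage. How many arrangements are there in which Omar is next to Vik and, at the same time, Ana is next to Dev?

96

Treat {Omar,Vik} as one block (2 orders) and {Ana,Dev} as another (2 orders).
That leaves 4 units to arrange: 2 × 2 × 4! = 4 × 24 = 96.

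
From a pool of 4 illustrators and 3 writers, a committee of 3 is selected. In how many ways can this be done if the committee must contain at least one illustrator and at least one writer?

30

With no constraint there are C(7,3) = 35 possible selections.
Subtract selections that omit an entire group: no illustrators → C(3,3) = 1; no writers → C(4,3) = 4.
Both groups omitted at once is impossible, so 35 − 5 = 30.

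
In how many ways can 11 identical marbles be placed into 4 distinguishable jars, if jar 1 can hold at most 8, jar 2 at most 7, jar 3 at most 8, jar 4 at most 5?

Without the upper bounds there are C(14,3) = 364 ways to split 11 among 4 jars.
Subtract solutions that violate a single cap (substitute x_i' = x_i − (cap_i+1)): x_1 ≥ 9 gives C(5,3) = 10; x_2 ≥ 8 gives C(6,3) = 20; x_3 ≥ 9 gives C(5,3) = 10; x_4 ≥ 6 gives C(8,3) = 56. Together 96.
No two caps can be exceeded simultaneously, so the pair terms are all 0.
By inclusion–exclusion the count is 364 − 96 + 0 = 268.

268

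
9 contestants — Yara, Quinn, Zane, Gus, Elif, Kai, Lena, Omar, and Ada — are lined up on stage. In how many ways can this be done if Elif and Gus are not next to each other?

282240

Of the 9! = 362880 arrangements, those with Elif and Gus adjacent number 2 × 8! = 80640 (treat the pair as a block with 2 internal orders).
Complementary counting: 362880 − 80640 = 282240.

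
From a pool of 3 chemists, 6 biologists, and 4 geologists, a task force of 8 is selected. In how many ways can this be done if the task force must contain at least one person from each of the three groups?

1233

Total 8-person selections from all 13: C(13,8) = 1287.
Subtract selections that omit an entire group: no chemists → C(10,8) = 45; no biologists → C(7,8) = 0; no geologists → C(9,8) = 9.
Add back selections omitting two groups (i.e. drawn from a single group): C(3,8) + C(6,8) + C(4,8) = 0.
By inclusion–exclusion: 1287 − 54 + 0 = 1233.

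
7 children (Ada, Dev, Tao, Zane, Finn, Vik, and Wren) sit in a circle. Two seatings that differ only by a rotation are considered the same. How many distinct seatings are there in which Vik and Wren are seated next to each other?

240

Glue Vik and Wren into a block (2 internal orders). Seating 6 units around a circle gives (5)! arrangements.
So 2 × (5)! = 2 × 120 = 240.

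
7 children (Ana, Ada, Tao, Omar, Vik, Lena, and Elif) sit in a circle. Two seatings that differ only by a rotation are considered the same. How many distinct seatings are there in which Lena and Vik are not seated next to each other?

480

Without the restriction there are (6)! = 720 seatings.
Seatings with Lena beside Vik: treat them as a block with 2 internal orders, giving 2 × (5)! = 240.
Subtracting, 720 − 240 = 480.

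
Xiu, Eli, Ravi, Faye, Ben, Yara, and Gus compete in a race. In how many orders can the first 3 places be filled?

210

This is an ordered selection of 3 from 7: P(7,3).
That gives 7 × 6 × 5 = 210.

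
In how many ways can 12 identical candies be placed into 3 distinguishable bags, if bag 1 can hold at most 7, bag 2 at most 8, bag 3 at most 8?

Without the upper bounds there are C(14,2) = 91 ways to split 12 among 3 bags.
Subtract solutions that violate a single cap (substitute x_i' = x_i − (cap_i+1)): x_1 ≥ 8 gives C(6,2) = 15; x_2 ≥ 9 gives C(5,2) = 10; x_3 ≥ 9 gives C(5,2) = 10. Together 35.
No two caps can be exceeded simultaneously, so the pair terms are all 0.
By inclusion–exclusion the count is 91 − 35 + 0 = 56.

56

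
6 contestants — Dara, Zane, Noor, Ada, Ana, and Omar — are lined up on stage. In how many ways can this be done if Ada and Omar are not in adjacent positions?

Of the 6! = 720 arrangements, those with Ada and Omar adjacent number 2 × 5! = 240 (treat the pair as a block with 2 internal orders).
So 720 − 240 = 480 arrangements keep them apart.

480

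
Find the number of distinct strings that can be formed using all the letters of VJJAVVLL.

1680

The 8 letters of VJJAVVLL have repeats: J appearing twice, L appearing twice, and V appearing 3 times.
The number of distinct arrangements is 8!/(3!·2!·2!) = 40320/24 = 1680.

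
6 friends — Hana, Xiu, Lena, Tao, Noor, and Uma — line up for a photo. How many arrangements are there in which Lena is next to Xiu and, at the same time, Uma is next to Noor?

96

Treat {Lena,Xiu} as one block (2 orders) and {Uma,Noor} as another (2 orders).
That leaves 4 units to arrange: 2 × 2 × 4! = 4 × 24 = 96.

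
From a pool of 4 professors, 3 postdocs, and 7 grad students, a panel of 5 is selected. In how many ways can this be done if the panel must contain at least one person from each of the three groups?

Total 5-person selections from all 14: C(14,5) = 2002.
Selections missing a whole group: no professors → C(10,5) = 252; no postdocs → C(11,5) = 462; no grad students → C(7,5) = 21.
Add back selections omitting two groups (i.e. drawn from a single group): C(4,5) + C(3,5) + C(7,5) = 21.
By inclusion–exclusion: 2002 − 735 + 21 = 1288.

1288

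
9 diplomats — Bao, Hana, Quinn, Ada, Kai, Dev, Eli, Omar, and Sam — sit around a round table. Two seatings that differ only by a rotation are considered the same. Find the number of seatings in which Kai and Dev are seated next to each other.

10080

Treat {Kai, Dev} as one unit (2 internal orders) and seat the resulting 8 units around the table: (7)! circular arrangements.
So 2 × (7)! = 2 × 5040 = 10080.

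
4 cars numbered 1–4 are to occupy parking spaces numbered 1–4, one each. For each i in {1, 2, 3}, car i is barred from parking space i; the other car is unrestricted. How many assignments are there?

11

Let Aᵢ (for i ∈ {1, 2, 3}) be the placements that put car i in its forbidden parking space. Any j of these fix j positions, leaving (4−j)! ways to fill the rest, and there are C(3,j) ways to pick which j.
By inclusion–exclusion, the number of valid placements is Σ_{j=0}^{3} (−1)^j C(3,j)·(4−j)!.
Computing: 24 − 18 + 6 − 1 = 11.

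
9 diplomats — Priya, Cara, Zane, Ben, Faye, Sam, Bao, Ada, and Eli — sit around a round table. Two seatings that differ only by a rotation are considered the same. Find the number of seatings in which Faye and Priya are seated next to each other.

10080

Glue Faye and Priya into a block (2 internal orders). Seating 8 units around a circle gives (7)! arrangements.
So 2 × (7)! = 2 × 5040 = 10080.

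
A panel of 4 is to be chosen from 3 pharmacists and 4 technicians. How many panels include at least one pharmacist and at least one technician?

Unrestricted: C(7,4) = 35 ways to pick any 4 of the 7.
Subtract selections that omit an entire group: no pharmacists → C(4,4) = 1; no technicians → C(3,4) = 0.
Both groups omitted at once is impossible, so 35 − 1 = 34.

34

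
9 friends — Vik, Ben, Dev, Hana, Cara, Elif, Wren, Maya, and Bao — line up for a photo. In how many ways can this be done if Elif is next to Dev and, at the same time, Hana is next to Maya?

20160

Treat {Elif,Dev} as one block (2 orders) and {Hana,Maya} as another (2 orders).
That leaves 7 units to arrange: 2 × 2 × 7! = 4 × 5040 = 20160.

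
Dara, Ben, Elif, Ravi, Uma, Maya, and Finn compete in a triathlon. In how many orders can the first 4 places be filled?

This is an ordered selection of 4 from 7: P(7,4).
That gives 7 × 6 × 5 × 4 = 840.

840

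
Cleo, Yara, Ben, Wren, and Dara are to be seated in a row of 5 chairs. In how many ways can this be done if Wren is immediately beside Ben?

Glue Wren and Ben into one block (2 internal orders), leaving 4 units to arrange in a row.
That gives 2 × 4! = 2 × 24 = 48.

48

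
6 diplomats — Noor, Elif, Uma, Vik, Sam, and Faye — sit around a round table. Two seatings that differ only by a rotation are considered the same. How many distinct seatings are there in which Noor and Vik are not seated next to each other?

72

Without the restriction there are (5)! = 120 seatings.
Those with Noor next to Vik: fuse the pair into one unit and seat 5 units around a circle — 2·(4)! = 48.
Subtracting, 120 − 48 = 72.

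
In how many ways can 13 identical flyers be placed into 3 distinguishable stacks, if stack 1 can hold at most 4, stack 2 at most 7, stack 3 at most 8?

25

By stars and bars, unrestricted non-negative solutions to x_1+…+x_3 = 13 number C(13+2,2) = 105.
Subtract solutions that violate a single cap (substitute x_i' = x_i − (cap_i+1)): x_1 ≥ 5 gives C(10,2) = 45; x_2 ≥ 8 gives C(7,2) = 21; x_3 ≥ 9 gives C(6,2) = 15. Together 81.
Add back pairs where two caps are both exceeded: 1 + 0 + 0 = 1.
By inclusion–exclusion the count is 105 − 81 + 1 = 25.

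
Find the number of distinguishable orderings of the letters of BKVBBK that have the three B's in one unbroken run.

Treat the 3 copies of B as a single block. The multiset to arrange is then {BBB, K, K, V}, 4 items in all.
That gives (4)!/(2!) = 12 arrangements.

12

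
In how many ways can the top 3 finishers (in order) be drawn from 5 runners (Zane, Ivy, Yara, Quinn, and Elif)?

60

This is an ordered selection of 3 from 5: P(5,3).
That gives 5 × 4 × 3 = 60.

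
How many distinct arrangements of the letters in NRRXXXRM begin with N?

140

With the first slot taken by N, it remains to arrange the other 7 letters (RRXXXRM).
Those 7 letters have R appearing 3 times and X appearing 3 times, giving (7)!/(3!·3!) = 140.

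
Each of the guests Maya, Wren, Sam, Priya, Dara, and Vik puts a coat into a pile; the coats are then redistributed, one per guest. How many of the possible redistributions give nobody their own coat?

265

Count assignments avoiding every fixed point. For any j of the 6 guests fixed to their own coat, the other 6−j can be arranged in (6−j)! ways.
By inclusion–exclusion this is Σ_{j=0}^{6} (−1)^j C(6,j)·(6−j)!.
Computing: 720 − 720 + 360 − 120 + 30 − 6 + 1 = 265.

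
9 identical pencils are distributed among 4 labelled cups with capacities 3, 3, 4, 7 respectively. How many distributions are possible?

75

By stars and bars, unrestricted non-negative solutions to x_1+…+x_4 = 9 number C(9+3,3) = 220.
Subtract solutions that violate a single cap (substitute x_i' = x_i − (cap_i+1)): x_1 ≥ 4 gives C(8,3) = 56; x_2 ≥ 4 gives C(8,3) = 56; x_3 ≥ 5 gives C(7,3) = 35; x_4 ≥ 8 gives C(4,3) = 4. Together 151.
Add back pairs where two caps are both exceeded: 4 + 1 + 0 + 1 + 0 + 0 = 6.
By inclusion–exclusion the count is 220 − 151 + 6 = 75.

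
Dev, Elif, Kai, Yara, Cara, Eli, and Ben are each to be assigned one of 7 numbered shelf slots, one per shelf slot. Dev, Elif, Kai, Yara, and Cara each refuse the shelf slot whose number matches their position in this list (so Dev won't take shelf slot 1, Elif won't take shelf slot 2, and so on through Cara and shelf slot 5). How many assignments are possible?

2428

Let Aᵢ (for 1 ≤ i ≤ 5) be the placements that put person i in their forbidden shelf slot. Any j of these fix j positions, leaving (7−j)! ways to fill the rest, and there are C(5,j) ways to pick which j.
By inclusion–exclusion, the number of valid placements is Σ_{j=0}^{5} (−1)^j C(5,j)·(7−j)!.
Computing: 5040 − 3600 + 1200 − 240 + 30 − 2 = 2428.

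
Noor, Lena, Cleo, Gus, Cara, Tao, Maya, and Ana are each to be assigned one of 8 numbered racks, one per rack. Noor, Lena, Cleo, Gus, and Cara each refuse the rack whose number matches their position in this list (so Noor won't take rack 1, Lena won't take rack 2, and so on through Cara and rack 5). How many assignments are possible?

21234

Let Aᵢ (for 1 ≤ i ≤ 5) be the placements that put person i in their forbidden rack. Any j of these fix j positions, leaving (8−j)! ways to fill the rest, and there are C(5,j) ways to pick which j.
By inclusion–exclusion, the number of valid placements is Σ_{j=0}^{5} (−1)^j C(5,j)·(8−j)!.
Computing: 40320 − 25200 + 7200 − 1200 + 120 − 6 = 21234.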